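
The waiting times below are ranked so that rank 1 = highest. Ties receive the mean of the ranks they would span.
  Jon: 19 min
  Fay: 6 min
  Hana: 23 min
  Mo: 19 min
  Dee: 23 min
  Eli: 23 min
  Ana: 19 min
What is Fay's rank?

Sorted (descending): 23, 23, 23, 19, 19, 19, 6
The 3 values of 23 occupy positions 1–3 → average rank 2.
The 3 values of 19 occupy positions 4–6 → average rank 5.
Fay has value 6 min → rank 7.

7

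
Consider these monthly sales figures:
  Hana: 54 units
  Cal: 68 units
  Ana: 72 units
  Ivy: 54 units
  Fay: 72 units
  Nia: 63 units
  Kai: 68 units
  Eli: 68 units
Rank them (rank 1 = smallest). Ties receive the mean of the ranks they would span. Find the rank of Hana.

Sorted (ascending): 54, 54, 63, 68, 68, 68, 72, 72
The 2 values of 54 occupy positions 1–2 → average rank (1+2)/2 = 1.5.
The 3 values of 68 occupy positions 4–6 → average rank 5.
The 2 values of 72 occupy positions 7–8 → average rank (7+8)/2 = 7.5.
Hana has value 54 units → rank 1.5.

1.5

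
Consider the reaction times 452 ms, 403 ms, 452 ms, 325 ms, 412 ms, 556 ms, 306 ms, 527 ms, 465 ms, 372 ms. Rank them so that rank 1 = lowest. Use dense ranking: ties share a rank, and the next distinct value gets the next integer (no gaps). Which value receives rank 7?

Sorted (ascending): 306, 325, 372, 403, 412, 452, 452, 465, 527, 556
The 2 values of 452 share dense rank 6.
Remaining distinct values take the next consecutive integers.
Rank 7 → value 465.

465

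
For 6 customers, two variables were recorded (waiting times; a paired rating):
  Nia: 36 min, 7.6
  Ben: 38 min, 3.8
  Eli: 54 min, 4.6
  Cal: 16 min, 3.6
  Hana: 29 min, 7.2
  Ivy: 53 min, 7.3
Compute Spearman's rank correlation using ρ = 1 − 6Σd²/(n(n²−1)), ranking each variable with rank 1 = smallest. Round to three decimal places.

Ranks of variable 1: 3, 4, 6, 1, 2, 5
Ranks of variable 2: 6, 2, 3, 1, 4, 5
d = r₁ − r₂: -3, 2, 3, 0, -2, 0
d²: 9, 4, 9, 0, 4, 0; Σd² = 26
ρ = 1 − 6·26/(6·35) = 1 − 156/210 = 0.257

0.257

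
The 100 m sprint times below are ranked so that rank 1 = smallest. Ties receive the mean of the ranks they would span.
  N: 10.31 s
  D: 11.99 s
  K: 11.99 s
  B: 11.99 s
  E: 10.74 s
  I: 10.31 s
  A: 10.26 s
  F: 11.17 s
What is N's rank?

2.5

Sorted (ascending): 10.26, 10.31, 10.31, 10.74, 11.17, 11.99, 11.99, 11.99
The 2 values of 10.31 occupy positions 2–3 → average rank (2+3)/2 = 2.5.
The 3 values of 11.99 occupy positions 6–8 → average rank 7.
N has value 10.31 s → rank 2.5.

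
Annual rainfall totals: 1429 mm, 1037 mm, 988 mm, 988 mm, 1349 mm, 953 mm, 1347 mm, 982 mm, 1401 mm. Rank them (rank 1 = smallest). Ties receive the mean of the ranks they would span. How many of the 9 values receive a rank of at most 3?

2

Sorted (ascending): 953, 982, 988, 988, 1037, 1347, 1349, 1401, 1429
The 2 values of 988 occupy positions 3–4 → average rank (3+4)/2 = 3.5.
Ranks ≤ 3: {1, 2} → 2 values.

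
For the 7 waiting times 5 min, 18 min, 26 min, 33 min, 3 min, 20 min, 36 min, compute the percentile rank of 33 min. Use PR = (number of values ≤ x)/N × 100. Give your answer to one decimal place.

85.7

N = 7.
Strictly below 33: 5. Equal to 33: 1.
PR = 6/7 × 100 = 85.7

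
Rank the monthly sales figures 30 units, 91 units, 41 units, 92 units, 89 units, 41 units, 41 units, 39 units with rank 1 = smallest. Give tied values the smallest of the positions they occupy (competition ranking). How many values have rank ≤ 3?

5

Sorted (ascending): 30, 39, 41, 41, 41, 89, 91, 92
The 3 values of 41 occupy positions 3–5 → each gets rank 3.
Ranks ≤ 3: {1, 2, 3, 3, 3} → 5 values.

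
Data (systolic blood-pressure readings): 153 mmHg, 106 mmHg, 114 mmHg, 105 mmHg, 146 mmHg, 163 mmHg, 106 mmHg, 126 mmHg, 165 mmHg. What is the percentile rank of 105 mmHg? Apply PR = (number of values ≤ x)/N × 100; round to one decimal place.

11.1

N = 9.
Strictly below 105: 0. Equal to 105: 1.
PR = 1/9 × 100 = 11.1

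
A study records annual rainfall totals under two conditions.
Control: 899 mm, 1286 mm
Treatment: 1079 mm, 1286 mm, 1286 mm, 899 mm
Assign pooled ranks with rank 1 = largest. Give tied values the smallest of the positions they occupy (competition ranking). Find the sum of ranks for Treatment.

Sorted (descending): 1286, 1286, 1286, 1079, 899, 899
The 3 values of 1286 occupy positions 1–3 → each gets rank 1.
The 2 values of 899 occupy positions 5–6 → each gets rank 5.
Treatment values → pooled ranks: 1079→4, 1286→1, 1286→1, 899→5
Rank sum = 4 + 1 + 1 + 5 = 11

11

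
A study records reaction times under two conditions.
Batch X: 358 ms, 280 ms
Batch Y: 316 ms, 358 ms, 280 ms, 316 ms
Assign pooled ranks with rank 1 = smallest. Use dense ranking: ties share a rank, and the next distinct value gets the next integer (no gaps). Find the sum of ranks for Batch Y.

8

Sorted (ascending): 280, 280, 316, 316, 358, 358
The 2 values of 280 share dense rank 1.
The 2 values of 316 share dense rank 2.
The 2 values of 358 share dense rank 3.
Batch Y values → pooled ranks: 316→2, 358→3, 280→1, 316→2
Rank sum = 2 + 3 + 1 + 2 = 8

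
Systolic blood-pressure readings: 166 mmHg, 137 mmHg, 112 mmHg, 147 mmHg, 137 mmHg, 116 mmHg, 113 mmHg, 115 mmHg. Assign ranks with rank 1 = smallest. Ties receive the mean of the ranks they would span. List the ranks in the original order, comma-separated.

Sorted (ascending): 112, 113, 115, 116, 137, 137, 147, 166
The 2 values of 137 occupy positions 5–6 → average rank (5+6)/2 = 5.5.

8, 5.5, 1, 7, 5.5, 4, 2, 3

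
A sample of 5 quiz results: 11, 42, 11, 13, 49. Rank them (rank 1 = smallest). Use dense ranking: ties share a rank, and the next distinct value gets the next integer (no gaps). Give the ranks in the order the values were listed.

Sorted (ascending): 11, 11, 13, 42, 49
The 2 values of 11 share dense rank 1.
Remaining distinct values take the next consecutive integers.

1, 3, 1, 2, 4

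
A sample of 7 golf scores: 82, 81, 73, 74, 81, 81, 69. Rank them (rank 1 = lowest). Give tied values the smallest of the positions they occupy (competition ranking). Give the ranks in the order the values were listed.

7, 4, 2, 3, 4, 4, 1

Sorted (ascending): 69, 73, 74, 81, 81, 81, 82
The 3 values of 81 occupy positions 4–6 → each gets rank 4.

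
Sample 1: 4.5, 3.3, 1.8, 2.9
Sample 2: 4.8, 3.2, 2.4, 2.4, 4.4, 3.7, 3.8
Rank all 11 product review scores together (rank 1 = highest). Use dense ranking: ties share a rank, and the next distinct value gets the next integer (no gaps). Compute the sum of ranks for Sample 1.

26

Sorted (descending): 4.8, 4.5, 4.4, 3.8, 3.7, 3.3, 3.2, 2.9, 2.4, 2.4, 1.8
The 2 values of 2.4 share dense rank 9.
Remaining distinct values take the next consecutive integers.
Sample 1 values → pooled ranks: 4.5→2, 3.3→6, 1.8→10, 2.9→8
Rank sum = 2 + 6 + 10 + 8 = 26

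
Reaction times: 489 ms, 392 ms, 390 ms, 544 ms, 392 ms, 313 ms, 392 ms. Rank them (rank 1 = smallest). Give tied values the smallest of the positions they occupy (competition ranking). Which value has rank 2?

390

Sorted (ascending): 313, 390, 392, 392, 392, 489, 544
The 3 values of 392 occupy positions 3–5 → each gets rank 3.
Rank 2 → value 390.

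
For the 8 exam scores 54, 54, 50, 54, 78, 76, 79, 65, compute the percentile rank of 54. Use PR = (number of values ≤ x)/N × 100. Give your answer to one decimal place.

50.0

N = 8.
Strictly below 54: 1. Equal to 54: 3.
PR = 4/8 × 100 = 50.0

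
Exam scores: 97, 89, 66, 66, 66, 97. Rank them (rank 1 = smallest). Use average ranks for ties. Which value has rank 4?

Sorted (ascending): 66, 66, 66, 89, 97, 97
The 3 values of 66 occupy positions 1–3 → average rank 2.
The 2 values of 97 occupy positions 5–6 → average rank (5+6)/2 = 5.5.
Rank 4 → value 89.

89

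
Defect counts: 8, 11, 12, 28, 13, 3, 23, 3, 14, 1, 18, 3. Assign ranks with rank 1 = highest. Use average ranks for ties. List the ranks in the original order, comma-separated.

8, 7, 6, 1, 5, 10, 2, 10, 4, 12, 3, 10

Sorted (descending): 28, 23, 18, 14, 13, 12, 11, 8, 3, 3, 3, 1
The 3 values of 3 occupy positions 9–11 → average rank 10.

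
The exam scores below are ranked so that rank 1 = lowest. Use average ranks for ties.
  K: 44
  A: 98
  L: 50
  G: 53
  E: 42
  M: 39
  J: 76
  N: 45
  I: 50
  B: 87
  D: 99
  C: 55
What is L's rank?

Sorted (ascending): 39, 42, 44, 45, 50, 50, 53, 55, 76, 87, 98, 99
The 2 values of 50 occupy positions 5–6 → average rank (5+6)/2 = 5.5.
L has value 50 → rank 5.5.

5.5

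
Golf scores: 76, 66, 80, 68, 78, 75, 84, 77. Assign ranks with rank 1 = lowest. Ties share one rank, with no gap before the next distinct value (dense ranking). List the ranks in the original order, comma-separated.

4, 1, 7, 2, 6, 3, 8, 5

Sorted (ascending): 66, 68, 75, 76, 77, 78, 80, 84
No ties — each value takes its position as its rank.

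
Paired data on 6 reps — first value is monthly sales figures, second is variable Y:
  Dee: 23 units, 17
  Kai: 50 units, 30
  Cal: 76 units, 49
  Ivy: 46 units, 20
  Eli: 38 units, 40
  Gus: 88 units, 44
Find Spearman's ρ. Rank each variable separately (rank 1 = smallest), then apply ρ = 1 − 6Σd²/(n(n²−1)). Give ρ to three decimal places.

0.771

Ranks of variable 1: 1, 4, 5, 3, 2, 6
Ranks of variable 2: 1, 3, 6, 2, 4, 5
d = r₁ − r₂: 0, 1, -1, 1, -2, 1
d²: 0, 1, 1, 1, 4, 1; Σd² = 8
ρ = 1 − 6·8/(6·35) = 1 − 48/210 = 0.771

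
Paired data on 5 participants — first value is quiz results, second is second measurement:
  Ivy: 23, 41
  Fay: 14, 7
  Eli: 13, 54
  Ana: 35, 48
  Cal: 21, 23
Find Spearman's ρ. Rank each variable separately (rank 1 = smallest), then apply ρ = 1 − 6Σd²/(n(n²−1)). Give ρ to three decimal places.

Ranks of variable 1: 4, 2, 1, 5, 3
Ranks of variable 2: 3, 1, 5, 4, 2
d = r₁ − r₂: 1, 1, -4, 1, 1
d²: 1, 1, 16, 1, 1; Σd² = 20
ρ = 1 − 6·20/(5·24) = 1 − 120/120 = 0.000

0.000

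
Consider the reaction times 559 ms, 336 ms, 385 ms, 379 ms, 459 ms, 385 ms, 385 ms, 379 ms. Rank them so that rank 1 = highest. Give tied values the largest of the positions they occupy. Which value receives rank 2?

459

Sorted (descending): 559, 459, 385, 385, 385, 379, 379, 336
The 3 values of 385 occupy positions 3–5 → each gets rank 5.
The 2 values of 379 occupy positions 6–7 → each gets rank 7.
Rank 2 → value 459.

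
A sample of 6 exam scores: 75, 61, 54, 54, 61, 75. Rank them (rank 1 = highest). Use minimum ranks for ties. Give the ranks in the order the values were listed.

Sorted (descending): 75, 75, 61, 61, 54, 54
The 2 values of 75 occupy positions 1–2 → each gets rank 1.
The 2 values of 61 occupy positions 3–4 → each gets rank 3.
The 2 values of 54 occupy positions 5–6 → each gets rank 5.

1, 3, 5, 5, 3, 1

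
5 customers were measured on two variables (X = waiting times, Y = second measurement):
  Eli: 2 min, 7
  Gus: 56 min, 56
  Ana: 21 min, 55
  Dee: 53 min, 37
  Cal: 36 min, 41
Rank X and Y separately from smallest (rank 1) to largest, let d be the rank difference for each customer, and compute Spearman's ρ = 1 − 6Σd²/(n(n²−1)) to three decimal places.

0.600

Ranks of variable 1: 1, 5, 2, 4, 3
Ranks of variable 2: 1, 5, 4, 2, 3
d = r₁ − r₂: 0, 0, -2, 2, 0
d²: 0, 0, 4, 4, 0; Σd² = 8
ρ = 1 − 6·8/(5·24) = 1 − 48/120 = 0.600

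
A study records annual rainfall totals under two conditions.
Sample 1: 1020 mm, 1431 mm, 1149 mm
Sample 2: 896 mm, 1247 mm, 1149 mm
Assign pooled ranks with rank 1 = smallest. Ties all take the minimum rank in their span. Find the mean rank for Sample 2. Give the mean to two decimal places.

Sorted (ascending): 896, 1020, 1149, 1149, 1247, 1431
The 2 values of 1149 occupy positions 3–4 → each gets rank 3.
Sample 2 values → pooled ranks: 896→1, 1247→5, 1149→3
Mean rank = (1 + 5 + 3) / 3 = 3.00

3.00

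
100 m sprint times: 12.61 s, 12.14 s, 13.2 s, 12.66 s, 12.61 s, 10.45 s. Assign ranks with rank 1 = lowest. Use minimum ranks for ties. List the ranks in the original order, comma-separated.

3, 2, 6, 5, 3, 1

Sorted (ascending): 10.45, 12.14, 12.61, 12.61, 12.66, 13.2
The 2 values of 12.61 occupy positions 3–4 → each gets rank 3.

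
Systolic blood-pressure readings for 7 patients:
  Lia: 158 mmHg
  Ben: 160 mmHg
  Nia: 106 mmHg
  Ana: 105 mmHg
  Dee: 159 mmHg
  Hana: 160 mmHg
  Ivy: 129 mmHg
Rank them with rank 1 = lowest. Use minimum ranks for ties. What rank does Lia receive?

Sorted (ascending): 105, 106, 129, 158, 159, 160, 160
The 2 values of 160 occupy positions 6–7 → each gets rank 6.
Lia has value 158 mmHg → rank 4.

4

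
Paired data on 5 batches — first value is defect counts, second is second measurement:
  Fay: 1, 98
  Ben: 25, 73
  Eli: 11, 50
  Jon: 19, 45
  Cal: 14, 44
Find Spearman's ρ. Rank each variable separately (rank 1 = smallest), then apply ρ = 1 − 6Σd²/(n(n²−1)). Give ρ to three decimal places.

Ranks of variable 1: 1, 5, 2, 4, 3
Ranks of variable 2: 5, 4, 3, 2, 1
d = r₁ − r₂: -4, 1, -1, 2, 2
d²: 16, 1, 1, 4, 4; Σd² = 26
ρ = 1 − 6·26/(5·24) = 1 − 156/120 = -0.300

-0.300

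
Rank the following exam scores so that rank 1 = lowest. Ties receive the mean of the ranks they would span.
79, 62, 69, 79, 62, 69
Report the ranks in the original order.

5.5, 1.5, 3.5, 5.5, 1.5, 3.5

Sorted (ascending): 62, 62, 69, 69, 79, 79
The 2 values of 62 occupy positions 1–2 → average rank (1+2)/2 = 1.5.
The 2 values of 69 occupy positions 3–4 → average rank (3+4)/2 = 3.5.
The 2 values of 79 occupy positions 5–6 → average rank (5+6)/2 = 5.5.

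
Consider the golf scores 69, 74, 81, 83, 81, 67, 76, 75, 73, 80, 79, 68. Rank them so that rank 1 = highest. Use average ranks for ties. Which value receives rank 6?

76

Sorted (descending): 83, 81, 81, 80, 79, 76, 75, 74, 73, 69, 68, 67
The 2 values of 81 occupy positions 2–3 → average rank (2+3)/2 = 2.5.
Rank 6 → value 76.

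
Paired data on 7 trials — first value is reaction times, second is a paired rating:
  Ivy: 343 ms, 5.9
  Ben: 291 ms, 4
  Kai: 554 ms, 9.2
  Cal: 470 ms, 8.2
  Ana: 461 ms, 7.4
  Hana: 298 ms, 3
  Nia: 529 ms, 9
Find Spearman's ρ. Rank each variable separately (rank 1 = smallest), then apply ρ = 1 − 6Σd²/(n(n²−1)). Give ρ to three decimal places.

Ranks of variable 1: 3, 1, 7, 5, 4, 2, 6
Ranks of variable 2: 3, 2, 7, 5, 4, 1, 6
d = r₁ − r₂: 0, -1, 0, 0, 0, 1, 0
d²: 0, 1, 0, 0, 0, 1, 0; Σd² = 2
ρ = 1 − 6·2/(7·48) = 1 − 12/336 = 0.964

0.964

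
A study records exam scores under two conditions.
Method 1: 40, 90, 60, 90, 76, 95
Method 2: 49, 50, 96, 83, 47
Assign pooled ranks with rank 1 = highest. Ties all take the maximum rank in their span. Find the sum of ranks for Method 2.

33

Sorted (descending): 96, 95, 90, 90, 83, 76, 60, 50, 49, 47, 40
The 2 values of 90 occupy positions 3–4 → each gets rank 4.
Method 2 values → pooled ranks: 49→9, 50→8, 96→1, 83→5, 47→10
Rank sum = 9 + 8 + 1 + 5 + 10 = 33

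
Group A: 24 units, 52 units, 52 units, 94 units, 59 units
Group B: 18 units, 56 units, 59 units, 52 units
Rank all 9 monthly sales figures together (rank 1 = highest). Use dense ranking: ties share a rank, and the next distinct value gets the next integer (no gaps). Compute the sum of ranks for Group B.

Sorted (descending): 94, 59, 59, 56, 52, 52, 52, 24, 18
The 2 values of 59 share dense rank 2.
The 3 values of 52 share dense rank 4.
Remaining distinct values take the next consecutive integers.
Group B values → pooled ranks: 18→6, 56→3, 59→2, 52→4
Rank sum = 6 + 3 + 2 + 4 = 15

15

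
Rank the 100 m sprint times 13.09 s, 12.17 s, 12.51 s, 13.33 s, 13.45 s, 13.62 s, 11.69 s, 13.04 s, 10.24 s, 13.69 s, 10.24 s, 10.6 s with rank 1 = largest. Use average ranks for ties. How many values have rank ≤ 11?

10

Sorted (descending): 13.69, 13.62, 13.45, 13.33, 13.09, 13.04, 12.51, 12.17, 11.69, 10.6, 10.24, 10.24
The 2 values of 10.24 occupy positions 11–12 → average rank (11+12)/2 = 11.5.
Ranks ≤ 11: {1, 2, 3, 4, 5, 6, 7, 8, 9, 10} → 10 values.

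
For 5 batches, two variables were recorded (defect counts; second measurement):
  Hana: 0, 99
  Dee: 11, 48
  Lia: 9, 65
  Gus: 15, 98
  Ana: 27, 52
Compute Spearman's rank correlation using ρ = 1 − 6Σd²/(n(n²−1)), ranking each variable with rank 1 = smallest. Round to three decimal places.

Ranks of variable 1: 1, 3, 2, 4, 5
Ranks of variable 2: 5, 1, 3, 4, 2
d = r₁ − r₂: -4, 2, -1, 0, 3
d²: 16, 4, 1, 0, 9; Σd² = 30
ρ = 1 − 6·30/(5·24) = 1 − 180/120 = -0.500

-0.500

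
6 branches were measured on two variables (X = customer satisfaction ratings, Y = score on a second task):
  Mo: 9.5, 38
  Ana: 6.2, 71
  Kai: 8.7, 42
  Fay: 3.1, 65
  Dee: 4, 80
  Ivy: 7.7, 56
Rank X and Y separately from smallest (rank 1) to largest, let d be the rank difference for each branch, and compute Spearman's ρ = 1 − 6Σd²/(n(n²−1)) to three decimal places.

Ranks of variable 1: 6, 3, 5, 1, 2, 4
Ranks of variable 2: 1, 5, 2, 4, 6, 3
d = r₁ − r₂: 5, -2, 3, -3, -4, 1
d²: 25, 4, 9, 9, 16, 1; Σd² = 64
ρ = 1 − 6·64/(6·35) = 1 − 384/210 = -0.829

-0.829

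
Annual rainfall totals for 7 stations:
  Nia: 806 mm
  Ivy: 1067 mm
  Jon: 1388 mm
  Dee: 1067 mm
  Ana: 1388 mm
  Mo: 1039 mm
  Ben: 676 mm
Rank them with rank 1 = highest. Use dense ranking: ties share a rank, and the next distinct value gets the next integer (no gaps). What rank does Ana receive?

1

Sorted (descending): 1388, 1388, 1067, 1067, 1039, 806, 676
The 2 values of 1388 share dense rank 1.
The 2 values of 1067 share dense rank 2.
Remaining distinct values take the next consecutive integers.
Ana has value 1388 mm → rank 1.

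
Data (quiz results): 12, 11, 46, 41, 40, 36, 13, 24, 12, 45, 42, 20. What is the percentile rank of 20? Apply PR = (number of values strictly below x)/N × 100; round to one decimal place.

33.3

N = 12.
Strictly below 20: 4. Equal to 20: 1.
PR = 4/12 × 100 = 33.3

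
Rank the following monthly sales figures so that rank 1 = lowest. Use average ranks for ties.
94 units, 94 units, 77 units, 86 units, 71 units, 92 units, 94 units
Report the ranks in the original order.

Sorted (ascending): 71, 77, 86, 92, 94, 94, 94
The 3 values of 94 occupy positions 5–7 → average rank 6.

6, 6, 2, 3, 1, 4, 6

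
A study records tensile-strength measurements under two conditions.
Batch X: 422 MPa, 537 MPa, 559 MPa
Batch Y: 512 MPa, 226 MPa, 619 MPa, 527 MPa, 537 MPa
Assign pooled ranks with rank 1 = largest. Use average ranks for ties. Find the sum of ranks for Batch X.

12.5

Sorted (descending): 619, 559, 537, 537, 527, 512, 422, 226
The 2 values of 537 occupy positions 3–4 → average rank (3+4)/2 = 3.5.
Batch X values → pooled ranks: 422→7, 537→3.5, 559→2
Rank sum = 7 + 3.5 + 2 = 12.5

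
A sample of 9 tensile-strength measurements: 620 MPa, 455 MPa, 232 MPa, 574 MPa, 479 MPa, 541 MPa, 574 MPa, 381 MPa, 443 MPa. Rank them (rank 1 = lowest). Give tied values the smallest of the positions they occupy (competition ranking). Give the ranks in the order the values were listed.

Sorted (ascending): 232, 381, 443, 455, 479, 541, 574, 574, 620
The 2 values of 574 occupy positions 7–8 → each gets rank 7.

9, 4, 1, 7, 5, 6, 7, 2, 3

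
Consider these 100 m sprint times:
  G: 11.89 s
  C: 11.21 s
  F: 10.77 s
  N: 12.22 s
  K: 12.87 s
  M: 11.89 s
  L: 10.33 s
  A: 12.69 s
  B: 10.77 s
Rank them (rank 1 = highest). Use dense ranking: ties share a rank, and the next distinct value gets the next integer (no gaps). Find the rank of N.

Sorted (descending): 12.87, 12.69, 12.22, 11.89, 11.89, 11.21, 10.77, 10.77, 10.33
The 2 values of 11.89 share dense rank 4.
The 2 values of 10.77 share dense rank 6.
Remaining distinct values take the next consecutive integers.
N has value 12.22 s → rank 3.

3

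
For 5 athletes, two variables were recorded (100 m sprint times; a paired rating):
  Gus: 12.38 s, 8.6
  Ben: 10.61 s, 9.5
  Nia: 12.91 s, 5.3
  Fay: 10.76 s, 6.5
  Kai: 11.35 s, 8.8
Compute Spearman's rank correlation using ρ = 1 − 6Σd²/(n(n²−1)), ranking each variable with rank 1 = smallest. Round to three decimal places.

Ranks of variable 1: 4, 1, 5, 2, 3
Ranks of variable 2: 3, 5, 1, 2, 4
d = r₁ − r₂: 1, -4, 4, 0, -1
d²: 1, 16, 16, 0, 1; Σd² = 34
ρ = 1 − 6·34/(5·24) = 1 − 204/120 = -0.700

-0.700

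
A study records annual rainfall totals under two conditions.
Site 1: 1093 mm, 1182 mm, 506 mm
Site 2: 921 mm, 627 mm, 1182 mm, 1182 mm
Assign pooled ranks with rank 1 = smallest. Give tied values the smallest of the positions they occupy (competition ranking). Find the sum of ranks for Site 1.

Sorted (ascending): 506, 627, 921, 1093, 1182, 1182, 1182
The 3 values of 1182 occupy positions 5–7 → each gets rank 5.
Site 1 values → pooled ranks: 1093→4, 1182→5, 506→1
Rank sum = 4 + 5 + 1 = 10

10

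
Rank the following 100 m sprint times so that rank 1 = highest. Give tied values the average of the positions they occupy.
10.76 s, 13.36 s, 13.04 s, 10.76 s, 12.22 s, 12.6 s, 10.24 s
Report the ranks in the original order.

Sorted (descending): 13.36, 13.04, 12.6, 12.22, 10.76, 10.76, 10.24
The 2 values of 10.76 occupy positions 5–6 → average rank (5+6)/2 = 5.5.

5.5, 1, 2, 5.5, 4, 3, 7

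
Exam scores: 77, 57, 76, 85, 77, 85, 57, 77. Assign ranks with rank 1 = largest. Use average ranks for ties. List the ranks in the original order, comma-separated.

4, 7.5, 6, 1.5, 4, 1.5, 7.5, 4

Sorted (descending): 85, 85, 77, 77, 77, 76, 57, 57
The 2 values of 85 occupy positions 1–2 → average rank (1+2)/2 = 1.5.
The 3 values of 77 occupy positions 3–5 → average rank 4.
The 2 values of 57 occupy positions 7–8 → average rank (7+8)/2 = 7.5.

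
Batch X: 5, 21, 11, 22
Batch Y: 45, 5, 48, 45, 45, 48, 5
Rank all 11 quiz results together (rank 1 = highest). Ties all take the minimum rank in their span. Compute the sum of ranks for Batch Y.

29

Sorted (descending): 48, 48, 45, 45, 45, 22, 21, 11, 5, 5, 5
The 2 values of 48 occupy positions 1–2 → each gets rank 1.
The 3 values of 45 occupy positions 3–5 → each gets rank 3.
The 3 values of 5 occupy positions 9–11 → each gets rank 9.
Batch Y values → pooled ranks: 45→3, 5→9, 48→1, 45→3, 45→3, 48→1, 5→9
Rank sum = 3 + 9 + 1 + 3 + 3 + 1 + 9 = 29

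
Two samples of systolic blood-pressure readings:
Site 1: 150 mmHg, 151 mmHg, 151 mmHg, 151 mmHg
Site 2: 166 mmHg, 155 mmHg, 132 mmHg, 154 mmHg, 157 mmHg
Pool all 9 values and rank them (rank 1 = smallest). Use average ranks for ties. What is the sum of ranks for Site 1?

14

Sorted (ascending): 132, 150, 151, 151, 151, 154, 155, 157, 166
The 3 values of 151 occupy positions 3–5 → average rank 4.
Site 1 values → pooled ranks: 150→2, 151→4, 151→4, 151→4
Rank sum = 2 + 4 + 4 + 4 = 14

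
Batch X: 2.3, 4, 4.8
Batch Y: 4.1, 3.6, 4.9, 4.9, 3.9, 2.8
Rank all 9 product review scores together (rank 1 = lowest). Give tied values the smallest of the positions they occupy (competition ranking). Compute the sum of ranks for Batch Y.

31

Sorted (ascending): 2.3, 2.8, 3.6, 3.9, 4, 4.1, 4.8, 4.9, 4.9
The 2 values of 4.9 occupy positions 8–9 → each gets rank 8.
Batch Y values → pooled ranks: 4.1→6, 3.6→3, 4.9→8, 4.9→8, 3.9→4, 2.8→2
Rank sum = 6 + 3 + 8 + 8 + 4 + 2 = 31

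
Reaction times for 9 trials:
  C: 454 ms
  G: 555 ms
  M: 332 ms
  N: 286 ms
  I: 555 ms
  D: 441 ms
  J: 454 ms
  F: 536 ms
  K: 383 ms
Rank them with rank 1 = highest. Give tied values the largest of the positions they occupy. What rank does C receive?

5

Sorted (descending): 555, 555, 536, 454, 454, 441, 383, 332, 286
The 2 values of 555 occupy positions 1–2 → each gets rank 2.
The 2 values of 454 occupy positions 4–5 → each gets rank 5.
C has value 454 ms → rank 5.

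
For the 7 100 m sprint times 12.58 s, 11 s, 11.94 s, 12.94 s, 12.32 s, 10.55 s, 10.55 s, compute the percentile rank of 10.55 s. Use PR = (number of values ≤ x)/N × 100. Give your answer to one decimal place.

28.6

N = 7.
Strictly below 10.55: 0. Equal to 10.55: 2.
PR = 2/7 × 100 = 28.6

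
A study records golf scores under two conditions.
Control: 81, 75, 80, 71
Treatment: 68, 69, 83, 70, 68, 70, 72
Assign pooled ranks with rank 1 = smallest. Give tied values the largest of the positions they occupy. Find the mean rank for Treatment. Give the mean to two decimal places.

Sorted (ascending): 68, 68, 69, 70, 70, 71, 72, 75, 80, 81, 83
The 2 values of 68 occupy positions 1–2 → each gets rank 2.
The 2 values of 70 occupy positions 4–5 → each gets rank 5.
Treatment values → pooled ranks: 68→2, 69→3, 83→11, 70→5, 68→2, 70→5, 72→7
Mean rank = (2 + 3 + 11 + 5 + 2 + 5 + 7) / 7 = 5.00

5.00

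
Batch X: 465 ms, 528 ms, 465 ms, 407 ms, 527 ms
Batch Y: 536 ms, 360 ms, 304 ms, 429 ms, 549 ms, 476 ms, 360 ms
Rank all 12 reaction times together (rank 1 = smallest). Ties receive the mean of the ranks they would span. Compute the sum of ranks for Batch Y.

Sorted (ascending): 304, 360, 360, 407, 429, 465, 465, 476, 527, 528, 536, 549
The 2 values of 360 occupy positions 2–3 → average rank (2+3)/2 = 2.5.
The 2 values of 465 occupy positions 6–7 → average rank (6+7)/2 = 6.5.
Batch Y values → pooled ranks: 536→11, 360→2.5, 304→1, 429→5, 549→12, 476→8, 360→2.5
Rank sum = 11 + 2.5 + 1 + 5 + 12 + 8 + 2.5 = 42

42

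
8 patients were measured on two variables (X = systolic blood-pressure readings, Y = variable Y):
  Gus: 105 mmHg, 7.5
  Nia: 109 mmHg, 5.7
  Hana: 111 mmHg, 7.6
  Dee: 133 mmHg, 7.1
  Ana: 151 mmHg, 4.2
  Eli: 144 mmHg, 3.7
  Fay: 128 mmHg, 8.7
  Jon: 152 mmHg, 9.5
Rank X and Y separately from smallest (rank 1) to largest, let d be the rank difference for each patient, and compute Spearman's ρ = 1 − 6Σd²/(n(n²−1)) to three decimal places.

Ranks of variable 1: 1, 2, 3, 5, 7, 6, 4, 8
Ranks of variable 2: 5, 3, 6, 4, 2, 1, 7, 8
d = r₁ − r₂: -4, -1, -3, 1, 5, 5, -3, 0
d²: 16, 1, 9, 1, 25, 25, 9, 0; Σd² = 86
ρ = 1 − 6·86/(8·63) = 1 − 516/504 = -0.024

-0.024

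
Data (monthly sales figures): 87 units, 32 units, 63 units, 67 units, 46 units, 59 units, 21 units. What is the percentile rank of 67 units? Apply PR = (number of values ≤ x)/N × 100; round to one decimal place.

85.7

N = 7.
Strictly below 67: 5. Equal to 67: 1.
PR = 6/7 × 100 = 85.7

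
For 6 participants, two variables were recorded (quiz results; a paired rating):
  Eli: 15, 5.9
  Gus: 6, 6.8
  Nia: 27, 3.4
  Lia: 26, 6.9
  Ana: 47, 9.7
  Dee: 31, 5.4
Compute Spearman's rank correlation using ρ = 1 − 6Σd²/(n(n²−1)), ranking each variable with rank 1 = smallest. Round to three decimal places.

Ranks of variable 1: 2, 1, 4, 3, 6, 5
Ranks of variable 2: 3, 4, 1, 5, 6, 2
d = r₁ − r₂: -1, -3, 3, -2, 0, 3
d²: 1, 9, 9, 4, 0, 9; Σd² = 32
ρ = 1 − 6·32/(6·35) = 1 − 192/210 = 0.086

0.086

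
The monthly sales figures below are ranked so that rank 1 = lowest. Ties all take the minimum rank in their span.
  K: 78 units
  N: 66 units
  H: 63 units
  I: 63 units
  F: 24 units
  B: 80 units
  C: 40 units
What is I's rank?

3

Sorted (ascending): 24, 40, 63, 63, 66, 78, 80
The 2 values of 63 occupy positions 3–4 → each gets rank 3.
I has value 63 units → rank 3.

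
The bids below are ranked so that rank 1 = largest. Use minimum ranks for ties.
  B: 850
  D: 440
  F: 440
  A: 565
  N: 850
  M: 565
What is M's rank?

Sorted (descending): 850, 850, 565, 565, 440, 440
The 2 values of 850 occupy positions 1–2 → each gets rank 1.
The 2 values of 565 occupy positions 3–4 → each gets rank 3.
The 2 values of 440 occupy positions 5–6 → each gets rank 5.
M has value 565 → rank 3.

3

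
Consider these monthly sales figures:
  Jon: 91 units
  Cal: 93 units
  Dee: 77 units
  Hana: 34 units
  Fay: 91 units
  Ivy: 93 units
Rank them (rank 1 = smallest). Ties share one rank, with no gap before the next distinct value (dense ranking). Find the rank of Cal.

Sorted (ascending): 34, 77, 91, 91, 93, 93
The 2 values of 91 share dense rank 3.
The 2 values of 93 share dense rank 4.
Remaining distinct values take the next consecutive integers.
Cal has value 93 units → rank 4.

4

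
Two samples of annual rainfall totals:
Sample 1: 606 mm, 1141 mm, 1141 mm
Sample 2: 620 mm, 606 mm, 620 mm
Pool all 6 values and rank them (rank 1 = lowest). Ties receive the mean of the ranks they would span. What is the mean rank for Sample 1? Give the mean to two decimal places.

4.17

Sorted (ascending): 606, 606, 620, 620, 1141, 1141
The 2 values of 606 occupy positions 1–2 → average rank (1+2)/2 = 1.5.
The 2 values of 620 occupy positions 3–4 → average rank (3+4)/2 = 3.5.
The 2 values of 1141 occupy positions 5–6 → average rank (5+6)/2 = 5.5.
Sample 1 values → pooled ranks: 606→1.5, 1141→5.5, 1141→5.5
Mean rank = (1.5 + 5.5 + 5.5) / 3 = 4.17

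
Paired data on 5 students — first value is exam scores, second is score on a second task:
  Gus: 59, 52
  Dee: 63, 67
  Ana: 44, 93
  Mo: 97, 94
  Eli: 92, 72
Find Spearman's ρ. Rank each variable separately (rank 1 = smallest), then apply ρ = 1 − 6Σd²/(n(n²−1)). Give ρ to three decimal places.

0.400

Ranks of variable 1: 2, 3, 1, 5, 4
Ranks of variable 2: 1, 2, 4, 5, 3
d = r₁ − r₂: 1, 1, -3, 0, 1
d²: 1, 1, 9, 0, 1; Σd² = 12
ρ = 1 − 6·12/(5·24) = 1 − 72/120 = 0.400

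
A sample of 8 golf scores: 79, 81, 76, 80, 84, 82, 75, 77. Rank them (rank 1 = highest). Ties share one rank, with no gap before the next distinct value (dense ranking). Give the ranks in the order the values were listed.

5, 3, 7, 4, 1, 2, 8, 6

Sorted (descending): 84, 82, 81, 80, 79, 77, 76, 75
No ties — each value takes its position as its rank.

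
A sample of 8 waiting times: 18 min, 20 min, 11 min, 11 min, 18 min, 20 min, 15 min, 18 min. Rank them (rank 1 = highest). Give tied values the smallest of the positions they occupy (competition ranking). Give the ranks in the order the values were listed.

Sorted (descending): 20, 20, 18, 18, 18, 15, 11, 11
The 2 values of 20 occupy positions 1–2 → each gets rank 1.
The 3 values of 18 occupy positions 3–5 → each gets rank 3.
The 2 values of 11 occupy positions 7–8 → each gets rank 7.

3, 1, 7, 7, 3, 1, 6, 3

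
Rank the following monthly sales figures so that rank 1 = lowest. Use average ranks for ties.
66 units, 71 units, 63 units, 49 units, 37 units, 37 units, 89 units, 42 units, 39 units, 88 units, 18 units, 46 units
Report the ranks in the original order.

9, 10, 8, 7, 2.5, 2.5, 12, 5, 4, 11, 1, 6

Sorted (ascending): 18, 37, 37, 39, 42, 46, 49, 63, 66, 71, 88, 89
The 2 values of 37 occupy positions 2–3 → average rank (2+3)/2 = 2.5.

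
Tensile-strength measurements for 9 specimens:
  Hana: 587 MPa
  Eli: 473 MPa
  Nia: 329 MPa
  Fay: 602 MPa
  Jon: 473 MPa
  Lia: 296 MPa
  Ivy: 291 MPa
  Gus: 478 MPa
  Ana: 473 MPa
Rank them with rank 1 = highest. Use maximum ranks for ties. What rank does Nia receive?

Sorted (descending): 602, 587, 478, 473, 473, 473, 329, 296, 291
The 3 values of 473 occupy positions 4–6 → each gets rank 6.
Nia has value 329 MPa → rank 7.

7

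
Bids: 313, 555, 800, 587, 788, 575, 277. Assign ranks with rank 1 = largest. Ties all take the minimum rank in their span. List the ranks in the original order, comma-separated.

6, 5, 1, 3, 2, 4, 7

Sorted (descending): 800, 788, 587, 575, 555, 313, 277
No ties — each value takes its position as its rank.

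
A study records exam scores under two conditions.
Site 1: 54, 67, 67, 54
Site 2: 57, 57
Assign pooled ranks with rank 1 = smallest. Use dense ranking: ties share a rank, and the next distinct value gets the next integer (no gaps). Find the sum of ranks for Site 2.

4

Sorted (ascending): 54, 54, 57, 57, 67, 67
The 2 values of 54 share dense rank 1.
The 2 values of 57 share dense rank 2.
The 2 values of 67 share dense rank 3.
Site 2 values → pooled ranks: 57→2, 57→2
Rank sum = 2 + 2 = 4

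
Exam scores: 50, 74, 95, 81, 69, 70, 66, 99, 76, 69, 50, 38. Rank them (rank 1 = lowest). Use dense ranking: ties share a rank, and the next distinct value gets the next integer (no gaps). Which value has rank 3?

Sorted (ascending): 38, 50, 50, 66, 69, 69, 70, 74, 76, 81, 95, 99
The 2 values of 50 share dense rank 2.
The 2 values of 69 share dense rank 4.
Remaining distinct values take the next consecutive integers.
Rank 3 → value 66.

66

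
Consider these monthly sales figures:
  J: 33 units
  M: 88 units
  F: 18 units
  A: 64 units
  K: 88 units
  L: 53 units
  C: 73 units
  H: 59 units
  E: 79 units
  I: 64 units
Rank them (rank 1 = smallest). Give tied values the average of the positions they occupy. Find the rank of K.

Sorted (ascending): 18, 33, 53, 59, 64, 64, 73, 79, 88, 88
The 2 values of 64 occupy positions 5–6 → average rank (5+6)/2 = 5.5.
The 2 values of 88 occupy positions 9–10 → average rank (9+10)/2 = 9.5.
K has value 88 units → rank 9.5.

9.5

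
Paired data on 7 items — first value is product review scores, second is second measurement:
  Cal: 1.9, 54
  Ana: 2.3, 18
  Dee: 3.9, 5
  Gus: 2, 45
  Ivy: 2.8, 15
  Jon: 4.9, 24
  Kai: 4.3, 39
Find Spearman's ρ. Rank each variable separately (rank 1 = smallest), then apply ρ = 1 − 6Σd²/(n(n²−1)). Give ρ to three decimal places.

Ranks of variable 1: 1, 3, 5, 2, 4, 7, 6
Ranks of variable 2: 7, 3, 1, 6, 2, 4, 5
d = r₁ − r₂: -6, 0, 4, -4, 2, 3, 1
d²: 36, 0, 16, 16, 4, 9, 1; Σd² = 82
ρ = 1 − 6·82/(7·48) = 1 − 492/336 = -0.464

-0.464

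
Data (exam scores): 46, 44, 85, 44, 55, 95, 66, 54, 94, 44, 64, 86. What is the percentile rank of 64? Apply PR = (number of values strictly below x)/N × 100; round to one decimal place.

N = 12.
Strictly below 64: 6. Equal to 64: 1.
PR = 6/12 × 100 = 50.0

50.0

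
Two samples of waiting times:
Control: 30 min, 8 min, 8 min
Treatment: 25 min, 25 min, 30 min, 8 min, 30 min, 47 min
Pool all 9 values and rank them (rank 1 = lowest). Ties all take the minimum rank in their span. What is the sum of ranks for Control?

8

Sorted (ascending): 8, 8, 8, 25, 25, 30, 30, 30, 47
The 3 values of 8 occupy positions 1–3 → each gets rank 1.
The 2 values of 25 occupy positions 4–5 → each gets rank 4.
The 3 values of 30 occupy positions 6–8 → each gets rank 6.
Control values → pooled ranks: 30→6, 8→1, 8→1
Rank sum = 6 + 1 + 1 = 8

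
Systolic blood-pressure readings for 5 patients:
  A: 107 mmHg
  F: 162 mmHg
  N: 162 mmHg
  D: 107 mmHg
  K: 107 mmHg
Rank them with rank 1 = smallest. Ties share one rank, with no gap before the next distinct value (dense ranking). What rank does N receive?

2

Sorted (ascending): 107, 107, 107, 162, 162
The 3 values of 107 share dense rank 1.
The 2 values of 162 share dense rank 2.
N has value 162 mmHg → rank 2.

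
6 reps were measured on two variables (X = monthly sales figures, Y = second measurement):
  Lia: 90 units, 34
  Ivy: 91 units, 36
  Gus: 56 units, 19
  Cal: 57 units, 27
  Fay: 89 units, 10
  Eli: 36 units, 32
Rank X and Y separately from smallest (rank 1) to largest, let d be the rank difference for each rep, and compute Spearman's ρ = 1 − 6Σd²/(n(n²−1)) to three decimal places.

Ranks of variable 1: 5, 6, 2, 3, 4, 1
Ranks of variable 2: 5, 6, 2, 3, 1, 4
d = r₁ − r₂: 0, 0, 0, 0, 3, -3
d²: 0, 0, 0, 0, 9, 9; Σd² = 18
ρ = 1 − 6·18/(6·35) = 1 − 108/210 = 0.486

0.486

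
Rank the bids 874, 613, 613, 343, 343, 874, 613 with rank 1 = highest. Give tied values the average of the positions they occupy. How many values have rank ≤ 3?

Sorted (descending): 874, 874, 613, 613, 613, 343, 343
The 2 values of 874 occupy positions 1–2 → average rank (1+2)/2 = 1.5.
The 3 values of 613 occupy positions 3–5 → average rank 4.
The 2 values of 343 occupy positions 6–7 → average rank (6+7)/2 = 6.5.
Ranks ≤ 3: {1.5, 1.5} → 2 values.

2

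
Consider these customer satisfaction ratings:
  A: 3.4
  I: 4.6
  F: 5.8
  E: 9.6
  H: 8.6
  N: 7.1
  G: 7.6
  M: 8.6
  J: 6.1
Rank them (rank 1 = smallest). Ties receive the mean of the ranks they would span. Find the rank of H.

Sorted (ascending): 3.4, 4.6, 5.8, 6.1, 7.1, 7.6, 8.6, 8.6, 9.6
The 2 values of 8.6 occupy positions 7–8 → average rank (7+8)/2 = 7.5.
H has value 8.6 → rank 7.5.

7.5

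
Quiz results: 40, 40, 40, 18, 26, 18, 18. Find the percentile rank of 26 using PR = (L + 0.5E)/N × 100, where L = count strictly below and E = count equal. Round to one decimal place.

50.0

N = 7.
Strictly below 26: 3. Equal to 26: 1.
PR = (3 + 0.5·1)/7 × 100 = 50.0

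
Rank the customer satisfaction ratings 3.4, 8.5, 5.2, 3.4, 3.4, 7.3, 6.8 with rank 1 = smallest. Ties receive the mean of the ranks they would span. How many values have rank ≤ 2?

Sorted (ascending): 3.4, 3.4, 3.4, 5.2, 6.8, 7.3, 8.5
The 3 values of 3.4 occupy positions 1–3 → average rank 2.
Ranks ≤ 2: {2, 2, 2} → 3 values.

3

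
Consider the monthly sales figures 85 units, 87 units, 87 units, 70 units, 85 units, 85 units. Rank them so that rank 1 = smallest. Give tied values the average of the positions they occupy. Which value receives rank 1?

Sorted (ascending): 70, 85, 85, 85, 87, 87
The 3 values of 85 occupy positions 2–4 → average rank 3.
The 2 values of 87 occupy positions 5–6 → average rank (5+6)/2 = 5.5.
Rank 1 → value 70.

70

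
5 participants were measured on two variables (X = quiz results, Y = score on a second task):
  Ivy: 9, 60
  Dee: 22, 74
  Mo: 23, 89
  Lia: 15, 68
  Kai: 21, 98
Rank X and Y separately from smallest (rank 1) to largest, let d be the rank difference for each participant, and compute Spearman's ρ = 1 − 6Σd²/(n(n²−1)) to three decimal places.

Ranks of variable 1: 1, 4, 5, 2, 3
Ranks of variable 2: 1, 3, 4, 2, 5
d = r₁ − r₂: 0, 1, 1, 0, -2
d²: 0, 1, 1, 0, 4; Σd² = 6
ρ = 1 − 6·6/(5·24) = 1 − 36/120 = 0.700

0.700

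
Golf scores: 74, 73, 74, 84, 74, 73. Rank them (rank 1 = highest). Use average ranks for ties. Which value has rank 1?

Sorted (descending): 84, 74, 74, 74, 73, 73
The 3 values of 74 occupy positions 2–4 → average rank 3.
The 2 values of 73 occupy positions 5–6 → average rank (5+6)/2 = 5.5.
Rank 1 → value 84.

84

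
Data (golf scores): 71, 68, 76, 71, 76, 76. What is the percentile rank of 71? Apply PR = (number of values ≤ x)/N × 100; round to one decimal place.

50.0

N = 6.
Strictly below 71: 1. Equal to 71: 2.
PR = 3/6 × 100 = 50.0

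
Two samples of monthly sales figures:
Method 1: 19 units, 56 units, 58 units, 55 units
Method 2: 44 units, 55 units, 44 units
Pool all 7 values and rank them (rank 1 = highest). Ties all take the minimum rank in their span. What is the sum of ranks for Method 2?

13

Sorted (descending): 58, 56, 55, 55, 44, 44, 19
The 2 values of 55 occupy positions 3–4 → each gets rank 3.
The 2 values of 44 occupy positions 5–6 → each gets rank 5.
Method 2 values → pooled ranks: 44→5, 55→3, 44→5
Rank sum = 5 + 3 + 5 = 13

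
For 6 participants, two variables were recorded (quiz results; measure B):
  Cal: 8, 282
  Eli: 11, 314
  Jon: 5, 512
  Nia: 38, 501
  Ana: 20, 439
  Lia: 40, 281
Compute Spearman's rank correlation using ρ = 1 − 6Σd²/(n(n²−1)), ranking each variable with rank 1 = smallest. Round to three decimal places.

-0.429

Ranks of variable 1: 2, 3, 1, 5, 4, 6
Ranks of variable 2: 2, 3, 6, 5, 4, 1
d = r₁ − r₂: 0, 0, -5, 0, 0, 5
d²: 0, 0, 25, 0, 0, 25; Σd² = 50
ρ = 1 − 6·50/(6·35) = 1 − 300/210 = -0.429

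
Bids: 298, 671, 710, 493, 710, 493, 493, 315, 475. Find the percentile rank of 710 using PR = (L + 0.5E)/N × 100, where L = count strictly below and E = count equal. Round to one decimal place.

N = 9.
Strictly below 710: 7. Equal to 710: 2.
PR = (7 + 0.5·2)/9 × 100 = 88.9

88.9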